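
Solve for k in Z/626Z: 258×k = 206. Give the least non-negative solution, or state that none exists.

93

gcd(258, 626) = 2, and 2 | 206, so solutions exist.
Divide through by 2: 129×k = 103 (mod 313).
129⁻¹ ≡ 165 (mod 313).
k ≡ 165×103 ≡ 93 (mod 313).
The smallest non-negative solution is k = 93.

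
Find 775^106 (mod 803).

269

Using repeated squaring:
106 in binary is 1101010, i.e. 106 = 64 + 32 + 8 + 2.
775^1 ≡ 775 (mod 803)
775^2 ≡ 775^2 = 600625 ≡ 784 (mod 803)
775^4 ≡ 784^2 = 614656 ≡ 361 (mod 803)
775^8 ≡ 361^2 = 130321 ≡ 235 (mod 803)
775^16 ≡ 235^2 = 55225 ≡ 621 (mod 803)
775^32 ≡ 621^2 = 385641 ≡ 201 (mod 803)
775^64 ≡ 201^2 = 40401 ≡ 251 (mod 803)
775^106 = 775^64 · 775^32 · 775^8 · 775^2 ≡ 251 · 201 · 235 · 784 (mod 803).
Accumulate the product:
251 · 201 = 50451 ≡ 665
665 · 235 = 156275 ≡ 493
493 · 784 = 386512 ≡ 269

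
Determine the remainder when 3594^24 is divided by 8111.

Using repeated squaring:
24 in binary is 11000, i.e. 24 = 16 + 8.
3594^1 ≡ 3594 (mod 8111)
3594^2 ≡ 3594^2 = 12916836 ≡ 4124 (mod 8111)
3594^4 ≡ 4124^2 = 17007376 ≡ 6720 (mod 8111)
3594^8 ≡ 6720^2 = 45158400 ≡ 4463 (mod 8111)
3594^16 ≡ 4463^2 = 19918369 ≡ 5864 (mod 8111)
3594^24 = 3594^16 · 3594^8 ≡ 5864 · 4463 (mod 8111).
5864 · 4463 = 26171032 ≡ 4946 (mod 8111).

4946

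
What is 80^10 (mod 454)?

Using repeated squaring:
10 in binary is 1010, i.e. 10 = 8 + 2.
80^1 ≡ 80 (mod 454)
80^2 ≡ 80^2 = 6400 ≡ 44 (mod 454)
80^4 ≡ 44^2 = 1936 ≡ 120 (mod 454)
80^8 ≡ 120^2 = 14400 ≡ 326 (mod 454)
80^10 = 80^8 * 80^2 ≡ 326 * 44 (mod 454).
326 * 44 = 14344 ≡ 270 (mod 454).

270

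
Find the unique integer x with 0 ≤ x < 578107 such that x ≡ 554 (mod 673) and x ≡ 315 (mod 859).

673⁻¹ mod 859: 673*254 ≡ 1 (mod 859), so 673⁻¹ ≡ 254.
x = 554 + 673*((315 − 554)*254 mod 859) = 554 + 673*283 = 191013.
Check: 191013 mod 673 = 554, 191013 mod 859 = 315. ✓

191013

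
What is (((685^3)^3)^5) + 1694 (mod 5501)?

1269

(685)^3 ≡ 1196 (mod 5501)
(1196)^3 ≡ 5043 (mod 5501)
(5043)^5 ≡ 5076 (mod 5501)
5076 + 1694 = 6770 ≡ 1269 (mod 5501)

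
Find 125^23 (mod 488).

Compute successive squares:
23 in binary is 10111, i.e. 23 = 16 + 4 + 2 + 1.
125^1 ≡ 125 (mod 488)
125^2 ≡ 125^2 = 15625 ≡ 9 (mod 488)
125^4 ≡ 9^2 = 81 (mod 488)
125^8 ≡ 81^2 = 6561 ≡ 217 (mod 488)
125^16 ≡ 217^2 = 47089 ≡ 241 (mod 488)
125^23 = 125^16 * 125^4 * 125^2 * 125^1 ≡ 241 * 81 * 9 * 125 (mod 488).
Accumulate the product:
241 * 81 = 19521 ≡ 1
1 * 9 = 9
9 * 125 = 1125 ≡ 149

149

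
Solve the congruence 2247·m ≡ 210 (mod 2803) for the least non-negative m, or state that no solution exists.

655

gcd(2247, 2803) = 1, so a unique solution mod 2803 exists.
2247⁻¹ ≡ 2072 (mod 2803).
m ≡ 2072·210 ≡ 655 (mod 2803).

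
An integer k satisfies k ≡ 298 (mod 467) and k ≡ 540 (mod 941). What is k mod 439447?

281899

467⁻¹ mod 941: 467×403 ≡ 1 (mod 941), so 467⁻¹ ≡ 403.
k = 298 + 467×((540 − 298)×403 mod 941) = 298 + 467×603 = 281899.
Check: 281899 mod 467 = 298, 281899 mod 941 = 540. ✓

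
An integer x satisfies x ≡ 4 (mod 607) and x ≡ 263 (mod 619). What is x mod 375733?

18214

607⁻¹ mod 619: 607*361 ≡ 1 (mod 619), so 607⁻¹ ≡ 361.
x = 4 + 607*((263 − 4)*361 mod 619) = 4 + 607*30 = 18214.
Check: 18214 mod 607 = 4, 18214 mod 619 = 263. ✓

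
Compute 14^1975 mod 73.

14^1 ≡ 14 (mod 73)
14^2 ≡ 14^2 = 196 ≡ 50 (mod 73)
14^4 ≡ 50^2 = 2500 ≡ 18 (mod 73)
14^8 ≡ 18^2 = 324 ≡ 32 (mod 73)
14^16 ≡ 32^2 = 1024 ≡ 2 (mod 73)
14^32 ≡ 2^2 = 4 (mod 73)
14^64 ≡ 4^2 = 16 (mod 73)
14^128 ≡ 16^2 = 256 ≡ 37 (mod 73)
14^256 ≡ 37^2 = 1369 ≡ 55 (mod 73)
14^512 ≡ 55^2 = 3025 ≡ 32 (mod 73)
14^1024 ≡ 32^2 = 1024 ≡ 2 (mod 73)
14^1975 = 14^1024 · 14^512 · 14^256 · 14^128 · 14^32 · 14^16 · 14^4 · 14^2 · 14^1 ≡ 2 · 32 · 55 · 37 · 4 · 2 · 18 · 50 · 14 (mod 73).
Accumulate the product:
2 · 32 = 64
64 · 55 = 3520 ≡ 16
16 · 37 = 592 ≡ 8
8 · 4 = 32
32 · 2 = 64
64 · 18 = 1152 ≡ 57
57 · 50 = 2850 ≡ 3
3 · 14 = 42

42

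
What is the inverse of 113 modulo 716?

697

By the extended Euclidean algorithm:
716 = 6*113 + 38
113 = 2*38 + 37
38 = 1*37 + 1
37 = 37*1 + 0
gcd(113, 716) = 1, so the inverse exists.
Bézout: 1 = 3*716 − 19*113.
So 113⁻¹ ≡ −19 ≡ 697 (mod 716).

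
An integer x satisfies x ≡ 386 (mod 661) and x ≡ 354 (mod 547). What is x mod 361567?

661⁻¹ mod 547: 661×24 ≡ 1 (mod 547), so 661⁻¹ ≡ 24.
x = 386 + 661×((354 − 386)×24 mod 547) = 386 + 661×326 = 215872.

215872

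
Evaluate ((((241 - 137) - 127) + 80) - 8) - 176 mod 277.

241 - 137 = 104
104 - 127 = -23 ≡ 254 (mod 277)
254 + 80 = 334 ≡ 57 (mod 277)
57 - 8 = 49
49 - 176 = -127 ≡ 150 (mod 277)

150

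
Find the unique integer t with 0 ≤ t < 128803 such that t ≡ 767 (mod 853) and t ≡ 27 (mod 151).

853⁻¹ mod 151: 853*94 ≡ 1 (mod 151), so 853⁻¹ ≡ 94.
t = 767 + 853*((27 − 767)*94 mod 151) = 767 + 853*51 = 44270.

44270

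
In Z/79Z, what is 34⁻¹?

Run the extended Euclidean algorithm:
79 = 2·34 + 11
34 = 3·11 + 1
11 = 11·1 + 0
gcd(34, 79) = 1, so the inverse exists.
Back-substitute for 1:
1 = 1·34 − 3·11
  = −3·79 + 7·34
So 34⁻¹ ≡ 7 (mod 79).

7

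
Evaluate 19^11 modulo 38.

Using repeated squaring:
19^1 ≡ 19 (mod 38)
19^2 ≡ 19^2 = 361 ≡ 19 (mod 38)
19^4 ≡ 19^2 = 361 ≡ 19 (mod 38)
19^8 ≡ 19^2 = 361 ≡ 19 (mod 38)
19^11 = 19^8 * 19^2 * 19^1 ≡ 19 * 19 * 19 (mod 38).
Accumulate the product:
19 * 19 = 361 ≡ 19
19 * 19 = 361 ≡ 19

19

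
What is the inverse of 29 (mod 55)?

19

By the extended Euclidean algorithm:
55 = 1·29 + 26
29 = 1·26 + 3
26 = 8·3 + 2
3 = 1·2 + 1
2 = 2·1 + 0
gcd(29, 55) = 1, so the inverse exists.
Bézout: 1 = −10·55 + 19·29.
So 29⁻¹ ≡ 19 (mod 55).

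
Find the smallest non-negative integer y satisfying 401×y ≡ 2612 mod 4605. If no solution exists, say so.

gcd(401, 4605) = 1, so a unique solution mod 4605 exists.
401⁻¹ ≡ 356 (mod 4605).
y ≡ 356×2612 ≡ 4267 (mod 4605).

4267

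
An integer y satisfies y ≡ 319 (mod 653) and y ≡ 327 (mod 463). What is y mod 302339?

653⁻¹ mod 463: 653·251 ≡ 1 (mod 463), so 653⁻¹ ≡ 251.
y = 319 + 653·((327 − 319)·251 mod 463) = 319 + 653·156 = 102187.

102187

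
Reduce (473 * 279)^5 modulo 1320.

473 * 279 = 131967 ≡ 1287 (mod 1320)
(1287)^5 ≡ 1287 (mod 1320)

1287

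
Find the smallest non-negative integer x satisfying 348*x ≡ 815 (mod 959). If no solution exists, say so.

gcd(348, 959) = 1, so a unique solution mod 959 exists.
348⁻¹ ≡ 598 (mod 959).
x ≡ 598*815 ≡ 198 (mod 959).

198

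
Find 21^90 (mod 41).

90 in binary is 1011010, i.e. 90 = 64 + 16 + 8 + 2.
21^1 ≡ 21 (mod 41)
21^2 ≡ 21^2 = 441 ≡ 31 (mod 41)
21^4 ≡ 31^2 = 961 ≡ 18 (mod 41)
21^8 ≡ 18^2 = 324 ≡ 37 (mod 41)
21^16 ≡ 37^2 = 1369 ≡ 16 (mod 41)
21^32 ≡ 16^2 = 256 ≡ 10 (mod 41)
21^64 ≡ 10^2 = 100 ≡ 18 (mod 41)
21^90 = 21^64 * 21^16 * 21^8 * 21^2 ≡ 18 * 16 * 37 * 31 (mod 41).
Accumulate the product:
18 * 16 = 288 ≡ 1
1 * 37 = 37
37 * 31 = 1147 ≡ 40

40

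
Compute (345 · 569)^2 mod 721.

345 · 569 = 196305 ≡ 193 (mod 721)
(193)^2 ≡ 478 (mod 721)

478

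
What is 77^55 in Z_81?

Compute successive squares:
55 in binary is 110111, i.e. 55 = 32 + 16 + 4 + 2 + 1.
77^1 ≡ 77 (mod 81)
77^2 ≡ 77^2 = 5929 ≡ 16 (mod 81)
77^4 ≡ 16^2 = 256 ≡ 13 (mod 81)
77^8 ≡ 13^2 = 169 ≡ 7 (mod 81)
77^16 ≡ 7^2 = 49 (mod 81)
77^32 ≡ 49^2 = 2401 ≡ 52 (mod 81)
77^55 = 77^32 * 77^16 * 77^4 * 77^2 * 77^1 ≡ 52 * 49 * 13 * 16 * 77 (mod 81).
Accumulate the product:
52 * 49 = 2548 ≡ 37
37 * 13 = 481 ≡ 76
76 * 16 = 1216 ≡ 1
1 * 77 = 77

77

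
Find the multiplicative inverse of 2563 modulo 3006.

By the extended Euclidean algorithm:
3006 = 1*2563 + 443
2563 = 5*443 + 348
443 = 1*348 + 95
348 = 3*95 + 63
95 = 1*63 + 32
63 = 1*32 + 31
32 = 1*31 + 1
31 = 31*1 + 0
gcd(2563, 3006) = 1, so the inverse exists.
Bézout: 1 = 81*3006 − 95*2563.
So 2563⁻¹ ≡ −95 ≡ 2911 (mod 3006).

2911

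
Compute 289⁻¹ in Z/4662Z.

613

4662 = 16*289 + 38
289 = 7*38 + 23
38 = 1*23 + 15
23 = 1*15 + 8
15 = 1*8 + 7
8 = 1*7 + 1
7 = 7*1 + 0
gcd(289, 4662) = 1, so the inverse exists.
Back-substitute for 1:
1 = 1*8 − 1*7
  = −1*15 + 2*8
  = 2*23 − 3*15
  = −3*38 + 5*23
  = 5*289 − 38*38
  = −38*4662 + 613*289
So 289⁻¹ ≡ 613 (mod 4662).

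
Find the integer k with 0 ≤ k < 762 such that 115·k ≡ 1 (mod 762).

Apply the Euclidean algorithm and back-substitute:
762 = 6*115 + 72
115 = 1*72 + 43
72 = 1*43 + 29
43 = 1*29 + 14
29 = 2*14 + 1
14 = 14*1 + 0
gcd(115, 762) = 1, so the inverse exists.
Bézout: 1 = 8*762 − 53*115.
So 115⁻¹ ≡ −53 ≡ 709 (mod 762).

709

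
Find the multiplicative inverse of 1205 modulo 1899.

1899 = 1×1205 + 694
1205 = 1×694 + 511
694 = 1×511 + 183
511 = 2×183 + 145
183 = 1×145 + 38
145 = 3×38 + 31
38 = 1×31 + 7
31 = 4×7 + 3
7 = 2×3 + 1
3 = 3×1 + 0
gcd(1205, 1899) = 1, so the inverse exists.
Back-substitute for 1:
1 = 1×7 − 2×3
  = −2×31 + 9×7
  = 9×38 − 11×31
  = −11×145 + 42×38
  = 42×183 − 53×145
  = −53×511 + 148×183
  = 148×694 − 201×511
  = −201×1205 + 349×694
  = 349×1899 − 550×1205
So 1205⁻¹ ≡ −550 ≡ 1349 (mod 1899).

1349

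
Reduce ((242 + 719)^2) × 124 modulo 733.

14

242 + 719 = 961 ≡ 228 (mod 733)
(228)^2 ≡ 674 (mod 733)
674 × 124 = 83576 ≡ 14 (mod 733)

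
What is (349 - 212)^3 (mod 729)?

349 - 212 = 137
(137)^3 ≡ 170 (mod 729)

170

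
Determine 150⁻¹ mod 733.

259

Run the extended Euclidean algorithm:
733 = 4·150 + 133
150 = 1·133 + 17
133 = 7·17 + 14
17 = 1·14 + 3
14 = 4·3 + 2
3 = 1·2 + 1
2 = 2·1 + 0
gcd(150, 733) = 1, so the inverse exists.
Back-substitute for 1:
1 = 1·3 − 1·2
  = −1·14 + 5·3
  = 5·17 − 6·14
  = −6·133 + 47·17
  = 47·150 − 53·133
  = −53·733 + 259·150
So 150⁻¹ ≡ 259 (mod 733).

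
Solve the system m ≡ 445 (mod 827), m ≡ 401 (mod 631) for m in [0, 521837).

827⁻¹ mod 631: 827*132 ≡ 1 (mod 631), so 827⁻¹ ≡ 132.
m = 445 + 827*((401 − 445)*132 mod 631) = 445 + 827*502 = 415599.

415599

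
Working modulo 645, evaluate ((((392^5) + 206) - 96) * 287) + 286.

60

(392)^5 ≡ 287 (mod 645)
287 + 206 = 493
493 - 96 = 397
397 * 287 = 113939 ≡ 419 (mod 645)
419 + 286 = 705 ≡ 60 (mod 645)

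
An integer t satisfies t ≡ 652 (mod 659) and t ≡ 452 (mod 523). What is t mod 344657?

659⁻¹ mod 523: 659·50 ≡ 1 (mod 523), so 659⁻¹ ≡ 50.
t = 652 + 659·((452 − 652)·50 mod 523) = 652 + 659·460 = 303792.
Check: 303792 mod 659 = 652, 303792 mod 523 = 452. ✓

303792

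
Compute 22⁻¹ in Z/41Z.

28

41 = 1*22 + 19
22 = 1*19 + 3
19 = 6*3 + 1
3 = 3*1 + 0
gcd(22, 41) = 1, so the inverse exists.
Back-substitute for 1:
1 = 1*19 − 6*3
  = −6*22 + 7*19
  = 7*41 − 13*22
So 22⁻¹ ≡ −13 ≡ 28 (mod 41).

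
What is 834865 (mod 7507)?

1588

834865 = 111×7507 + 1588, so 834865 ≡ 1588 (mod 7507).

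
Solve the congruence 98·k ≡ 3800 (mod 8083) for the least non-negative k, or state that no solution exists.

3173

gcd(98, 8083) = 1, so a unique solution mod 8083 exists.
98⁻¹ ≡ 2062 (mod 8083).
k ≡ 2062·3800 ≡ 3173 (mod 8083).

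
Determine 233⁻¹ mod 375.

375 = 1×233 + 142
233 = 1×142 + 91
142 = 1×91 + 51
91 = 1×51 + 40
51 = 1×40 + 11
40 = 3×11 + 7
11 = 1×7 + 4
7 = 1×4 + 3
4 = 1×3 + 1
3 = 3×1 + 0
gcd(233, 375) = 1, so the inverse exists.
Back-substitute for 1:
1 = 1×4 − 1×3
  = −1×7 + 2×4
  = 2×11 − 3×7
  = −3×40 + 11×11
  = 11×51 − 14×40
  = −14×91 + 25×51
  = 25×142 − 39×91
  = −39×233 + 64×142
  = 64×375 − 103×233
So 233⁻¹ ≡ −103 ≡ 272 (mod 375).

272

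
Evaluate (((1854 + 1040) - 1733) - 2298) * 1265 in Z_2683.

2466

1854 + 1040 = 2894 ≡ 211 (mod 2683)
211 - 1733 = -1522 ≡ 1161 (mod 2683)
1161 - 2298 = -1137 ≡ 1546 (mod 2683)
1546 * 1265 = 1955690 ≡ 2466 (mod 2683)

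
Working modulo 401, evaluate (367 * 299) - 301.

360

367 * 299 = 109733 ≡ 260 (mod 401)
260 - 301 = -41 ≡ 360 (mod 401)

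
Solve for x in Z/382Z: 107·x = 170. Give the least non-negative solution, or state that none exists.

gcd(107, 382) = 1, so a unique solution mod 382 exists.
107⁻¹ ≡ 25 (mod 382).
x ≡ 25·170 ≡ 48 (mod 382).

48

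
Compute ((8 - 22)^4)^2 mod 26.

8 - 22 = -14 ≡ 12 (mod 26)
(12)^4 ≡ 14 (mod 26)
(14)^2 ≡ 14 (mod 26)

14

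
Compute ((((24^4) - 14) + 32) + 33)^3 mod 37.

36

(24)^4 ≡ 34 (mod 37)
34 - 14 = 20
20 + 32 = 52 ≡ 15 (mod 37)
15 + 33 = 48 ≡ 11 (mod 37)
(11)^3 ≡ 36 (mod 37)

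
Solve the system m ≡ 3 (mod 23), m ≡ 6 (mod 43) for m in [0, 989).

49

23⁻¹ mod 43: 23×15 ≡ 1 (mod 43), so 23⁻¹ ≡ 15.
m = 3 + 23×((6 − 3)×15 mod 43) = 3 + 23×2 = 49.
Check: 49 mod 23 = 3, 49 mod 43 = 6. ✓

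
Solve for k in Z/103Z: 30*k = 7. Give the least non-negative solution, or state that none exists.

38

gcd(30, 103) = 1, so a unique solution mod 103 exists.
30⁻¹ ≡ 79 (mod 103).
k ≡ 79*7 ≡ 38 (mod 103).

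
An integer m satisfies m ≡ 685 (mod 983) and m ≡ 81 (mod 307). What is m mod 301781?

983⁻¹ mod 307: 983*104 ≡ 1 (mod 307), so 983⁻¹ ≡ 104.
m = 685 + 983*((81 − 685)*104 mod 307) = 685 + 983*119 = 117662.

117662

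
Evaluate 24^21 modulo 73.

46

21 in binary is 10101, i.e. 21 = 16 + 4 + 1.
24^1 ≡ 24 (mod 73)
24^2 ≡ 24^2 = 576 ≡ 65 (mod 73)
24^4 ≡ 65^2 = 4225 ≡ 64 (mod 73)
24^8 ≡ 64^2 = 4096 ≡ 8 (mod 73)
24^16 ≡ 8^2 = 64 (mod 73)
24^21 = 24^16 × 24^4 × 24^1 ≡ 64 × 64 × 24 (mod 73).
Accumulate the product:
64 × 64 = 4096 ≡ 8
8 × 24 = 192 ≡ 46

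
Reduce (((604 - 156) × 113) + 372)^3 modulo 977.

500

604 - 156 = 448
448 × 113 = 50624 ≡ 797 (mod 977)
797 + 372 = 1169 ≡ 192 (mod 977)
(192)^3 ≡ 500 (mod 977)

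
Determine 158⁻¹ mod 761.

525

By the extended Euclidean algorithm:
761 = 4×158 + 129
158 = 1×129 + 29
129 = 4×29 + 13
29 = 2×13 + 3
13 = 4×3 + 1
3 = 3×1 + 0
gcd(158, 761) = 1, so the inverse exists.
Back-substitute for 1:
1 = 1×13 − 4×3
  = −4×29 + 9×13
  = 9×129 − 40×29
  = −40×158 + 49×129
  = 49×761 − 236×158
So 158⁻¹ ≡ −236 ≡ 525 (mod 761).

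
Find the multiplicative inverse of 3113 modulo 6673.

6255

Apply the Euclidean algorithm and back-substitute:
6673 = 2*3113 + 447
3113 = 6*447 + 431
447 = 1*431 + 16
431 = 26*16 + 15
16 = 1*15 + 1
15 = 15*1 + 0
gcd(3113, 6673) = 1, so the inverse exists.
Back-substitute for 1:
1 = 1*16 − 1*15
  = −1*431 + 27*16
  = 27*447 − 28*431
  = −28*3113 + 195*447
  = 195*6673 − 418*3113
So 3113⁻¹ ≡ −418 ≡ 6255 (mod 6673).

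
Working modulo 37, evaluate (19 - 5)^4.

19 - 5 = 14
(14)^4 ≡ 10 (mod 37)

10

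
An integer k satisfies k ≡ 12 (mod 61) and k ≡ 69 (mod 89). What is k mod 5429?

61⁻¹ mod 89: 61×54 ≡ 1 (mod 89), so 61⁻¹ ≡ 54.
k = 12 + 61×((69 − 12)×54 mod 89) = 12 + 61×52 = 3184.

3184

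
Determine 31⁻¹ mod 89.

23

By the extended Euclidean algorithm:
89 = 2×31 + 27
31 = 1×27 + 4
27 = 6×4 + 3
4 = 1×3 + 1
3 = 3×1 + 0
gcd(31, 89) = 1, so the inverse exists.
Bézout: 1 = −8×89 + 23×31.
So 31⁻¹ ≡ 23 (mod 89).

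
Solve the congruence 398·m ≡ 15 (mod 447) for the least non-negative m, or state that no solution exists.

gcd(398, 447) = 1, so a unique solution mod 447 exists.
398⁻¹ ≡ 374 (mod 447).
m ≡ 374·15 ≡ 246 (mod 447).

246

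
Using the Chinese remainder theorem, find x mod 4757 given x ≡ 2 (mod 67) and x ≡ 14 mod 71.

67⁻¹ mod 71: 67*53 ≡ 1 (mod 71), so 67⁻¹ ≡ 53.
x = 2 + 67*((14 − 2)*53 mod 71) = 2 + 67*68 = 4558.

4558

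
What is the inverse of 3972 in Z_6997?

Apply the Euclidean algorithm and back-substitute:
6997 = 1·3972 + 3025
3972 = 1·3025 + 947
3025 = 3·947 + 184
947 = 5·184 + 27
184 = 6·27 + 22
27 = 1·22 + 5
22 = 4·5 + 2
5 = 2·2 + 1
2 = 2·1 + 0
gcd(3972, 6997) = 1, so the inverse exists.
Back-substitute for 1:
1 = 1·5 − 2·2
  = −2·22 + 9·5
  = 9·27 − 11·22
  = −11·184 + 75·27
  = 75·947 − 386·184
  = −386·3025 + 1233·947
  = 1233·3972 − 1619·3025
  = −1619·6997 + 2852·3972
So 3972⁻¹ ≡ 2852 (mod 6997).

2852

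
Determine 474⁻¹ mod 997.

61

By the extended Euclidean algorithm:
997 = 2·474 + 49
474 = 9·49 + 33
49 = 1·33 + 16
33 = 2·16 + 1
16 = 16·1 + 0
gcd(474, 997) = 1, so the inverse exists.
Bézout: 1 = −29·997 + 61·474.
So 474⁻¹ ≡ 61 (mod 997).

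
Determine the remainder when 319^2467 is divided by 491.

23

Compute successive squares:
2467 in binary is 100110100011, i.e. 2467 = 2048 + 256 + 128 + 32 + 2 + 1.
319^1 ≡ 319 (mod 491)
319^2 ≡ 319^2 = 101761 ≡ 124 (mod 491)
319^4 ≡ 124^2 = 15376 ≡ 155 (mod 491)
319^8 ≡ 155^2 = 24025 ≡ 457 (mod 491)
319^16 ≡ 457^2 = 208849 ≡ 174 (mod 491)
319^32 ≡ 174^2 = 30276 ≡ 325 (mod 491)
319^64 ≡ 325^2 = 105625 ≡ 60 (mod 491)
319^128 ≡ 60^2 = 3600 ≡ 163 (mod 491)
319^256 ≡ 163^2 = 26569 ≡ 55 (mod 491)
319^512 ≡ 55^2 = 3025 ≡ 79 (mod 491)
319^1024 ≡ 79^2 = 6241 ≡ 349 (mod 491)
319^2048 ≡ 349^2 = 121801 ≡ 33 (mod 491)
319^2467 = 319^2048 · 319^256 · 319^128 · 319^32 · 319^2 · 319^1 ≡ 33 · 55 · 163 · 325 · 124 · 319 (mod 491).
Accumulate the product:
33 · 55 = 1815 ≡ 342
342 · 163 = 55746 ≡ 263
263 · 325 = 85475 ≡ 41
41 · 124 = 5084 ≡ 174
174 · 319 = 55506 ≡ 23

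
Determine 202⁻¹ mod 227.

By the extended Euclidean algorithm:
227 = 1×202 + 25
202 = 8×25 + 2
25 = 12×2 + 1
2 = 2×1 + 0
gcd(202, 227) = 1, so the inverse exists.
Bézout: 1 = 97×227 − 109×202.
So 202⁻¹ ≡ −109 ≡ 118 (mod 227).

118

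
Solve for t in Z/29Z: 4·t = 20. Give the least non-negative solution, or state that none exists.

5

gcd(4, 29) = 1, so a unique solution mod 29 exists.
4⁻¹ ≡ 22 (mod 29).
t ≡ 22·20 ≡ 5 (mod 29).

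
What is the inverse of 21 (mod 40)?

By the extended Euclidean algorithm:
40 = 1×21 + 19
21 = 1×19 + 2
19 = 9×2 + 1
2 = 2×1 + 0
gcd(21, 40) = 1, so the inverse exists.
Back-substitute for 1:
1 = 1×19 − 9×2
  = −9×21 + 10×19
  = 10×40 − 19×21
So 21⁻¹ ≡ −19 ≡ 21 (mod 40).

21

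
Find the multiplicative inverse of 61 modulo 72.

72 = 1×61 + 11
61 = 5×11 + 6
11 = 1×6 + 5
6 = 1×5 + 1
5 = 5×1 + 0
gcd(61, 72) = 1, so the inverse exists.
Bézout: 1 = −11×72 + 13×61.
So 61⁻¹ ≡ 13 (mod 72).

13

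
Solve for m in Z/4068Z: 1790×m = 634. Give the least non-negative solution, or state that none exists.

gcd(1790, 4068) = 2, and 2 | 634, so solutions exist.
Divide through by 2: 895×m ≡ 317 (mod 2034).
895⁻¹ ≡ 25 (mod 2034).
m ≡ 25×317 ≡ 1823 (mod 2034).
The smallest non-negative solution is m = 1823.

1823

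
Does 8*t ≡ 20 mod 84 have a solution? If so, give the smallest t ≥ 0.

gcd(8, 84) = 4, and 4 | 20, so solutions exist.
Divide through by 4: 2*t ≡ 5 (mod 21).
2⁻¹ ≡ 11 (mod 21).
t ≡ 11*5 ≡ 13 (mod 21).
The smallest non-negative solution is t = 13.

13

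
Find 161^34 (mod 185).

34 in binary is 100010, i.e. 34 = 32 + 2.
161^1 ≡ 161 (mod 185)
161^2 ≡ 161^2 = 25921 ≡ 21 (mod 185)
161^4 ≡ 21^2 = 441 ≡ 71 (mod 185)
161^8 ≡ 71^2 = 5041 ≡ 46 (mod 185)
161^16 ≡ 46^2 = 2116 ≡ 81 (mod 185)
161^32 ≡ 81^2 = 6561 ≡ 86 (mod 185)
161^34 = 161^32 * 161^2 ≡ 86 * 21 (mod 185).
86 * 21 = 1806 ≡ 141 (mod 185).

141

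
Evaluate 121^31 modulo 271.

31 in binary is 11111, i.e. 31 = 16 + 8 + 4 + 2 + 1.
121^1 ≡ 121 (mod 271)
121^2 ≡ 121^2 = 14641 ≡ 7 (mod 271)
121^4 ≡ 7^2 = 49 (mod 271)
121^8 ≡ 49^2 = 2401 ≡ 233 (mod 271)
121^16 ≡ 233^2 = 54289 ≡ 89 (mod 271)
121^31 = 121^16 * 121^8 * 121^4 * 121^2 * 121^1 ≡ 89 * 233 * 49 * 7 * 121 (mod 271).
Accumulate the product:
89 * 233 = 20737 ≡ 141
141 * 49 = 6909 ≡ 134
134 * 7 = 938 ≡ 125
125 * 121 = 15125 ≡ 220

220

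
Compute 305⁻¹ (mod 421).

421 = 1*305 + 116
305 = 2*116 + 73
116 = 1*73 + 43
73 = 1*43 + 30
43 = 1*30 + 13
30 = 2*13 + 4
13 = 3*4 + 1
4 = 4*1 + 0
gcd(305, 421) = 1, so the inverse exists.
Back-substitute for 1:
1 = 1*13 − 3*4
  = −3*30 + 7*13
  = 7*43 − 10*30
  = −10*73 + 17*43
  = 17*116 − 27*73
  = −27*305 + 71*116
  = 71*421 − 98*305
So 305⁻¹ ≡ −98 ≡ 323 (mod 421).

323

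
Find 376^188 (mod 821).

469

Using repeated squaring:
188 in binary is 10111100, i.e. 188 = 128 + 32 + 16 + 8 + 4.
376^1 ≡ 376 (mod 821)
376^2 ≡ 376^2 = 141376 ≡ 164 (mod 821)
376^4 ≡ 164^2 = 26896 ≡ 624 (mod 821)
376^8 ≡ 624^2 = 389376 ≡ 222 (mod 821)
376^16 ≡ 222^2 = 49284 ≡ 24 (mod 821)
376^32 ≡ 24^2 = 576 (mod 821)
376^64 ≡ 576^2 = 331776 ≡ 92 (mod 821)
376^128 ≡ 92^2 = 8464 ≡ 254 (mod 821)
376^188 = 376^128 × 376^32 × 376^16 × 376^8 × 376^4 ≡ 254 × 576 × 24 × 222 × 624 (mod 821).
Accumulate the product:
254 × 576 = 146304 ≡ 166
166 × 24 = 3984 ≡ 700
700 × 222 = 155400 ≡ 231
231 × 624 = 144144 ≡ 469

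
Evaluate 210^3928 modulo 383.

3928 in binary is 111101011000, i.e. 3928 = 2048 + 1024 + 512 + 256 + 64 + 16 + 8.
210^1 ≡ 210 (mod 383)
210^2 ≡ 210^2 = 44100 ≡ 55 (mod 383)
210^4 ≡ 55^2 = 3025 ≡ 344 (mod 383)
210^8 ≡ 344^2 = 118336 ≡ 372 (mod 383)
210^16 ≡ 372^2 = 138384 ≡ 121 (mod 383)
210^32 ≡ 121^2 = 14641 ≡ 87 (mod 383)
210^64 ≡ 87^2 = 7569 ≡ 292 (mod 383)
210^128 ≡ 292^2 = 85264 ≡ 238 (mod 383)
210^256 ≡ 238^2 = 56644 ≡ 343 (mod 383)
210^512 ≡ 343^2 = 117649 ≡ 68 (mod 383)
210^1024 ≡ 68^2 = 4624 ≡ 28 (mod 383)
210^2048 ≡ 28^2 = 784 ≡ 18 (mod 383)
210^3928 = 210^2048 · 210^1024 · 210^512 · 210^256 · 210^64 · 210^16 · 210^8 ≡ 18 · 28 · 68 · 343 · 292 · 121 · 372 (mod 383).
Accumulate the product:
18 · 28 = 504 ≡ 121
121 · 68 = 8228 ≡ 185
185 · 343 = 63455 ≡ 260
260 · 292 = 75920 ≡ 86
86 · 121 = 10406 ≡ 65
65 · 372 = 24180 ≡ 51

51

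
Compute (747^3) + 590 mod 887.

81

(747)^3 ≡ 378 (mod 887)
378 + 590 = 968 ≡ 81 (mod 887)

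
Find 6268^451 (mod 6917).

1318

By square-and-multiply:
451 in binary is 111000011, i.e. 451 = 256 + 128 + 64 + 2 + 1.
6268^1 ≡ 6268 (mod 6917)
6268^2 ≡ 6268^2 = 39287824 ≡ 6181 (mod 6917)
6268^4 ≡ 6181^2 = 38204761 ≡ 2170 (mod 6917)
6268^8 ≡ 2170^2 = 4708900 ≡ 5340 (mod 6917)
6268^16 ≡ 5340^2 = 28515600 ≡ 3726 (mod 6917)
6268^32 ≡ 3726^2 = 13883076 ≡ 657 (mod 6917)
6268^64 ≡ 657^2 = 431649 ≡ 2795 (mod 6917)
6268^128 ≡ 2795^2 = 7812025 ≡ 2732 (mod 6917)
6268^256 ≡ 2732^2 = 7463824 ≡ 381 (mod 6917)
6268^451 = 6268^256 * 6268^128 * 6268^64 * 6268^2 * 6268^1 ≡ 381 * 2732 * 2795 * 6181 * 6268 (mod 6917).
Accumulate the product:
381 * 2732 = 1040892 ≡ 3342
3342 * 2795 = 9340890 ≡ 2940
2940 * 6181 = 18172140 ≡ 1181
1181 * 6268 = 7402508 ≡ 1318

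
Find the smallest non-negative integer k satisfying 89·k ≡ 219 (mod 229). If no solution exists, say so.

gcd(89, 229) = 1, so a unique solution mod 229 exists.
89⁻¹ ≡ 211 (mod 229).
k ≡ 211·219 ≡ 180 (mod 229).

180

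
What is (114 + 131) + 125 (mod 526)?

114 + 131 = 245
245 + 125 = 370

370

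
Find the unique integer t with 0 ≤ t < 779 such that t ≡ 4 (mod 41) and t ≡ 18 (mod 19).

455

41⁻¹ mod 19: 41×13 ≡ 1 (mod 19), so 41⁻¹ ≡ 13.
t = 4 + 41×((18 − 4)×13 mod 19) = 4 + 41×11 = 455.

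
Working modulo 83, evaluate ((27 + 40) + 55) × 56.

26

27 + 40 = 67
67 + 55 = 122 ≡ 39 (mod 83)
39 × 56 = 2184 ≡ 26 (mod 83)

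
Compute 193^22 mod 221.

Using repeated squaring:
22 in binary is 10110, i.e. 22 = 16 + 4 + 2.
193^1 ≡ 193 (mod 221)
193^2 ≡ 193^2 = 37249 ≡ 121 (mod 221)
193^4 ≡ 121^2 = 14641 ≡ 55 (mod 221)
193^8 ≡ 55^2 = 3025 ≡ 152 (mod 221)
193^16 ≡ 152^2 = 23104 ≡ 120 (mod 221)
193^22 = 193^16 * 193^4 * 193^2 ≡ 120 * 55 * 121 (mod 221).
Accumulate the product:
120 * 55 = 6600 ≡ 191
191 * 121 = 23111 ≡ 127

127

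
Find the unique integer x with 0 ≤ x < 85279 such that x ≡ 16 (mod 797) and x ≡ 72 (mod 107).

15159

797⁻¹ mod 107: 797*29 ≡ 1 (mod 107), so 797⁻¹ ≡ 29.
x = 16 + 797*((72 − 16)*29 mod 107) = 16 + 797*19 = 15159.
Check: 15159 mod 797 = 16, 15159 mod 107 = 72. ✓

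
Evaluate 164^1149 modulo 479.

159

Using repeated squaring:
1149 in binary is 10001111101, i.e. 1149 = 1024 + 64 + 32 + 16 + 8 + 4 + 1.
164^1 ≡ 164 (mod 479)
164^2 ≡ 164^2 = 26896 ≡ 72 (mod 479)
164^4 ≡ 72^2 = 5184 ≡ 394 (mod 479)
164^8 ≡ 394^2 = 155236 ≡ 40 (mod 479)
164^16 ≡ 40^2 = 1600 ≡ 163 (mod 479)
164^32 ≡ 163^2 = 26569 ≡ 224 (mod 479)
164^64 ≡ 224^2 = 50176 ≡ 360 (mod 479)
164^128 ≡ 360^2 = 129600 ≡ 270 (mod 479)
164^256 ≡ 270^2 = 72900 ≡ 92 (mod 479)
164^512 ≡ 92^2 = 8464 ≡ 321 (mod 479)
164^1024 ≡ 321^2 = 103041 ≡ 56 (mod 479)
164^1149 = 164^1024 * 164^64 * 164^32 * 164^16 * 164^8 * 164^4 * 164^1 ≡ 56 * 360 * 224 * 163 * 40 * 394 * 164 (mod 479).
Accumulate the product:
56 * 360 = 20160 ≡ 42
42 * 224 = 9408 ≡ 307
307 * 163 = 50041 ≡ 225
225 * 40 = 9000 ≡ 378
378 * 394 = 148932 ≡ 442
442 * 164 = 72488 ≡ 159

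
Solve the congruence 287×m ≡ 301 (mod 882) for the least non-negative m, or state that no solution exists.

gcd(287, 882) = 7, and 7 | 301, so solutions exist.
Divide through by 7: 41×m = 43 (mod 126).
41⁻¹ ≡ 83 (mod 126).
m ≡ 83×43 ≡ 41 (mod 126).
The smallest non-negative solution is m = 41.

41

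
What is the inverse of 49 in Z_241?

241 = 4·49 + 45
49 = 1·45 + 4
45 = 11·4 + 1
4 = 4·1 + 0
gcd(49, 241) = 1, so the inverse exists.
Bézout: 1 = 12·241 − 59·49.
So 49⁻¹ ≡ −59 ≡ 182 (mod 241).

182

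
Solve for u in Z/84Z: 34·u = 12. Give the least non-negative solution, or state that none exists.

30

gcd(34, 84) = 2, and 2 | 12, so solutions exist.
Divide through by 2: 17·u = 6 (mod 42).
17⁻¹ ≡ 5 (mod 42).
u ≡ 5·6 ≡ 30 (mod 42).
The smallest non-negative solution is u = 30.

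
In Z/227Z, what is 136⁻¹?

227 = 1·136 + 91
136 = 1·91 + 45
91 = 2·45 + 1
45 = 45·1 + 0
gcd(136, 227) = 1, so the inverse exists.
Back-substitute for 1:
1 = 1·91 − 2·45
  = −2·136 + 3·91
  = 3·227 − 5·136
So 136⁻¹ ≡ −5 ≡ 222 (mod 227).

222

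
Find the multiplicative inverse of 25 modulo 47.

47 = 1·25 + 22
25 = 1·22 + 3
22 = 7·3 + 1
3 = 3·1 + 0
gcd(25, 47) = 1, so the inverse exists.
Back-substitute for 1:
1 = 1·22 − 7·3
  = −7·25 + 8·22
  = 8·47 − 15·25
So 25⁻¹ ≡ −15 ≡ 32 (mod 47).

32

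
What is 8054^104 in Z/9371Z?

5884

104 in binary is 1101000, i.e. 104 = 64 + 32 + 8.
8054^1 ≡ 8054 (mod 9371)
8054^2 ≡ 8054^2 = 64866916 ≡ 854 (mod 9371)
8054^4 ≡ 854^2 = 729316 ≡ 7749 (mod 9371)
8054^8 ≡ 7749^2 = 60047001 ≡ 7004 (mod 9371)
8054^16 ≡ 7004^2 = 49056016 ≡ 8202 (mod 9371)
8054^32 ≡ 8202^2 = 67272804 ≡ 7766 (mod 9371)
8054^64 ≡ 7766^2 = 60310756 ≡ 8371 (mod 9371)
8054^104 = 8054^64 * 8054^32 * 8054^8 ≡ 8371 * 7766 * 7004 (mod 9371).
Accumulate the product:
8371 * 7766 = 65009186 ≡ 2559
2559 * 7004 = 17923236 ≡ 5884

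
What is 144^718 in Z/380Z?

144^1 ≡ 144 (mod 380)
144^2 ≡ 144^2 = 20736 ≡ 216 (mod 380)
144^4 ≡ 216^2 = 46656 ≡ 296 (mod 380)
144^8 ≡ 296^2 = 87616 ≡ 216 (mod 380)
144^16 ≡ 216^2 = 46656 ≡ 296 (mod 380)
144^32 ≡ 296^2 = 87616 ≡ 216 (mod 380)
144^64 ≡ 216^2 = 46656 ≡ 296 (mod 380)
144^128 ≡ 296^2 = 87616 ≡ 216 (mod 380)
144^256 ≡ 216^2 = 46656 ≡ 296 (mod 380)
144^512 ≡ 296^2 = 87616 ≡ 216 (mod 380)
144^718 = 144^512 × 144^128 × 144^64 × 144^8 × 144^4 × 144^2 ≡ 216 × 216 × 296 × 216 × 296 × 216 (mod 380).
Accumulate the product:
216 × 216 = 46656 ≡ 296
296 × 296 = 87616 ≡ 216
216 × 216 = 46656 ≡ 296
296 × 296 = 87616 ≡ 216
216 × 216 = 46656 ≡ 296

296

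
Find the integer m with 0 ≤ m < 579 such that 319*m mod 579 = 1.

Run the extended Euclidean algorithm:
579 = 1*319 + 260
319 = 1*260 + 59
260 = 4*59 + 24
59 = 2*24 + 11
24 = 2*11 + 2
11 = 5*2 + 1
2 = 2*1 + 0
gcd(319, 579) = 1, so the inverse exists.
Bézout: 1 = −146*579 + 265*319.
So 319⁻¹ ≡ 265 (mod 579).

265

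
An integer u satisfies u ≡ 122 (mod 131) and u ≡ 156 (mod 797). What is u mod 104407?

92608

131⁻¹ mod 797: 131·724 ≡ 1 (mod 797), so 131⁻¹ ≡ 724.
u = 122 + 131·((156 − 122)·724 mod 797) = 122 + 131·706 = 92608.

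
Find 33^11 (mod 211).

38

33^1 ≡ 33 (mod 211)
33^2 ≡ 33^2 = 1089 ≡ 34 (mod 211)
33^4 ≡ 34^2 = 1156 ≡ 101 (mod 211)
33^8 ≡ 101^2 = 10201 ≡ 73 (mod 211)
33^11 = 33^8 × 33^2 × 33^1 ≡ 73 × 34 × 33 (mod 211).
Accumulate the product:
73 × 34 = 2482 ≡ 161
161 × 33 = 5313 ≡ 38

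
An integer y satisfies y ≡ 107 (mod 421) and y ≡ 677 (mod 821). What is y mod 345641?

319225

421⁻¹ mod 821: 421×782 ≡ 1 (mod 821), so 421⁻¹ ≡ 782.
y = 107 + 421×((677 − 107)×782 mod 821) = 107 + 421×758 = 319225.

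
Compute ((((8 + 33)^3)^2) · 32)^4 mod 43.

4

8 + 33 = 41
(41)^3 ≡ 35 (mod 43)
(35)^2 ≡ 21 (mod 43)
21 · 32 = 672 ≡ 27 (mod 43)
(27)^4 ≡ 4 (mod 43)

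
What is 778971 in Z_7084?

778971 = 109·7084 + 6815, so 778971 ≡ 6815 (mod 7084).

6815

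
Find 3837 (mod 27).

3

3837 = 142·27 + 3, so 3837 ≡ 3 (mod 27).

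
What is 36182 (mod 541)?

476

36182 = 66×541 + 476, so 36182 ≡ 476 (mod 541).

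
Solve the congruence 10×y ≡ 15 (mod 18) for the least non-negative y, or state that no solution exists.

no solution

gcd(10, 18) = 2, and 2 does not divide 15.
So the congruence has no solution.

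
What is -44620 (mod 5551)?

5339

-44620 = -9×5551 + 5339, so -44620 ≡ 5339 (mod 5551).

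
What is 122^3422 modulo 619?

361

3422 in binary is 110101011110, i.e. 3422 = 2048 + 1024 + 256 + 64 + 16 + 8 + 4 + 2.
122^1 ≡ 122 (mod 619)
122^2 ≡ 122^2 = 14884 ≡ 28 (mod 619)
122^4 ≡ 28^2 = 784 ≡ 165 (mod 619)
122^8 ≡ 165^2 = 27225 ≡ 608 (mod 619)
122^16 ≡ 608^2 = 369664 ≡ 121 (mod 619)
122^32 ≡ 121^2 = 14641 ≡ 404 (mod 619)
122^64 ≡ 404^2 = 163216 ≡ 419 (mod 619)
122^128 ≡ 419^2 = 175561 ≡ 384 (mod 619)
122^256 ≡ 384^2 = 147456 ≡ 134 (mod 619)
122^512 ≡ 134^2 = 17956 ≡ 5 (mod 619)
122^1024 ≡ 5^2 = 25 (mod 619)
122^2048 ≡ 25^2 = 625 ≡ 6 (mod 619)
122^3422 = 122^2048 · 122^1024 · 122^256 · 122^64 · 122^16 · 122^8 · 122^4 · 122^2 ≡ 6 · 25 · 134 · 419 · 121 · 608 · 165 · 28 (mod 619).
Accumulate the product:
6 · 25 = 150
150 · 134 = 20100 ≡ 292
292 · 419 = 122348 ≡ 405
405 · 121 = 49005 ≡ 104
104 · 608 = 63232 ≡ 94
94 · 165 = 15510 ≡ 35
35 · 28 = 980 ≡ 361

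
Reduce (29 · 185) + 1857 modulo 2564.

29 · 185 = 5365 ≡ 237 (mod 2564)
237 + 1857 = 2094

2094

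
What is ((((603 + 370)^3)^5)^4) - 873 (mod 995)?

603 + 370 = 973
(973)^3 ≡ 297 (mod 995)
(297)^5 ≡ 322 (mod 995)
(322)^4 ≡ 821 (mod 995)
821 - 873 = -52 ≡ 943 (mod 995)

943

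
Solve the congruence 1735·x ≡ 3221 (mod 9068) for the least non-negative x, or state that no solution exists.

4643

gcd(1735, 9068) = 1, so a unique solution mod 9068 exists.
1735⁻¹ ≡ 5007 (mod 9068).
x ≡ 5007·3221 ≡ 4643 (mod 9068).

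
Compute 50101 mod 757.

50101 = 66*757 + 139, so 50101 ≡ 139 (mod 757).

139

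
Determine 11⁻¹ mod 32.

3

By the extended Euclidean algorithm:
32 = 2·11 + 10
11 = 1·10 + 1
10 = 10·1 + 0
gcd(11, 32) = 1, so the inverse exists.
Back-substitute for 1:
1 = 1·11 − 1·10
  = −1·32 + 3·11
So 11⁻¹ ≡ 3 (mod 32).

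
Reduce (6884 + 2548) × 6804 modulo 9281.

6884 + 2548 = 9432 ≡ 151 (mod 9281)
151 × 6804 = 1027404 ≡ 6494 (mod 9281)

6494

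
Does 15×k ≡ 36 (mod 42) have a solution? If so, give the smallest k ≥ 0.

8

gcd(15, 42) = 3, and 3 | 36, so solutions exist.
Divide through by 3: 5×k = 12 (mod 14).
5⁻¹ ≡ 3 (mod 14).
k ≡ 3×12 ≡ 8 (mod 14).
The smallest non-negative solution is k = 8.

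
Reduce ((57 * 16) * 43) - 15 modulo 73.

57 * 16 = 912 ≡ 36 (mod 73)
36 * 43 = 1548 ≡ 15 (mod 73)
15 - 15 = 0

0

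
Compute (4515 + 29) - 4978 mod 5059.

4625

4515 + 29 = 4544
4544 - 4978 = -434 ≡ 4625 (mod 5059)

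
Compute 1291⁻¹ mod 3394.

2069

3394 = 2·1291 + 812
1291 = 1·812 + 479
812 = 1·479 + 333
479 = 1·333 + 146
333 = 2·146 + 41
146 = 3·41 + 23
41 = 1·23 + 18
23 = 1·18 + 5
18 = 3·5 + 3
5 = 1·3 + 2
3 = 1·2 + 1
2 = 2·1 + 0
gcd(1291, 3394) = 1, so the inverse exists.
Bézout: 1 = 504·3394 − 1325·1291.
So 1291⁻¹ ≡ −1325 ≡ 2069 (mod 3394).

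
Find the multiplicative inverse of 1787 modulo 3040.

3040 = 1·1787 + 1253
1787 = 1·1253 + 534
1253 = 2·534 + 185
534 = 2·185 + 164
185 = 1·164 + 21
164 = 7·21 + 17
21 = 1·17 + 4
17 = 4·4 + 1
4 = 4·1 + 0
gcd(1787, 3040) = 1, so the inverse exists.
Back-substitute for 1:
1 = 1·17 − 4·4
  = −4·21 + 5·17
  = 5·164 − 39·21
  = −39·185 + 44·164
  = 44·534 − 127·185
  = −127·1253 + 298·534
  = 298·1787 − 425·1253
  = −425·3040 + 723·1787
So 1787⁻¹ ≡ 723 (mod 3040).

723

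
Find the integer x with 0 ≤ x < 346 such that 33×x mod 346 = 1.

21

346 = 10×33 + 16
33 = 2×16 + 1
16 = 16×1 + 0
gcd(33, 346) = 1, so the inverse exists.
Back-substitute for 1:
1 = 1×33 − 2×16
  = −2×346 + 21×33
So 33⁻¹ ≡ 21 (mod 346).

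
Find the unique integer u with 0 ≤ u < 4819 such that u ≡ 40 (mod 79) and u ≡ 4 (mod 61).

79⁻¹ mod 61: 79*17 ≡ 1 (mod 61), so 79⁻¹ ≡ 17.
u = 40 + 79*((4 − 40)*17 mod 61) = 40 + 79*59 = 4701.

4701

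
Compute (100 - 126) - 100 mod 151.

25

100 - 126 = -26 ≡ 125 (mod 151)
125 - 100 = 25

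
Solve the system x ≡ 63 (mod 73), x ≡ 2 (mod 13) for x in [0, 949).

574

73⁻¹ mod 13: 73×5 ≡ 1 (mod 13), so 73⁻¹ ≡ 5.
x = 63 + 73×((2 − 63)×5 mod 13) = 63 + 73×7 = 574.
Check: 574 mod 73 = 63, 574 mod 13 = 2. ✓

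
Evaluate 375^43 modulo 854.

851

375^1 ≡ 375 (mod 854)
375^2 ≡ 375^2 = 140625 ≡ 569 (mod 854)
375^4 ≡ 569^2 = 323761 ≡ 95 (mod 854)
375^8 ≡ 95^2 = 9025 ≡ 485 (mod 854)
375^16 ≡ 485^2 = 235225 ≡ 375 (mod 854)
375^32 ≡ 375^2 = 140625 ≡ 569 (mod 854)
375^43 = 375^32 * 375^8 * 375^2 * 375^1 ≡ 569 * 485 * 569 * 375 (mod 854).
Accumulate the product:
569 * 485 = 275965 ≡ 123
123 * 569 = 69987 ≡ 813
813 * 375 = 304875 ≡ 851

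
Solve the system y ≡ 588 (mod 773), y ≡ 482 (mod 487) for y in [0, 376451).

268819

773⁻¹ mod 487: 773*424 ≡ 1 (mod 487), so 773⁻¹ ≡ 424.
y = 588 + 773*((482 − 588)*424 mod 487) = 588 + 773*347 = 268819.
Check: 268819 mod 773 = 588, 268819 mod 487 = 482. ✓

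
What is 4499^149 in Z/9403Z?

8343

Using repeated squaring:
149 in binary is 10010101, i.e. 149 = 128 + 16 + 4 + 1.
4499^1 ≡ 4499 (mod 9403)
4499^2 ≡ 4499^2 = 20241001 ≡ 5745 (mod 9403)
4499^4 ≡ 5745^2 = 33005025 ≡ 495 (mod 9403)
4499^8 ≡ 495^2 = 245025 ≡ 547 (mod 9403)
4499^16 ≡ 547^2 = 299209 ≡ 7716 (mod 9403)
4499^32 ≡ 7716^2 = 59536656 ≡ 6263 (mod 9403)
4499^64 ≡ 6263^2 = 39225169 ≡ 5256 (mod 9403)
4499^128 ≡ 5256^2 = 27625536 ≡ 8925 (mod 9403)
4499^149 = 4499^128 * 4499^16 * 4499^4 * 4499^1 ≡ 8925 * 7716 * 495 * 4499 (mod 9403).
Accumulate the product:
8925 * 7716 = 68865300 ≡ 7131
7131 * 495 = 3529845 ≡ 3720
3720 * 4499 = 16736280 ≡ 8343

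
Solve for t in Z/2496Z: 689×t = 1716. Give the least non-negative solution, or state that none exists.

180

gcd(689, 2496) = 13, and 13 | 1716, so solutions exist.
Divide through by 13: 53×t ≡ 132 mod 192.
53⁻¹ ≡ 29 (mod 192).
t ≡ 29×132 ≡ 180 (mod 192).
The smallest non-negative solution is t = 180.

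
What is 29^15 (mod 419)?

154

Compute successive squares:
15 in binary is 1111, i.e. 15 = 8 + 4 + 2 + 1.
29^1 ≡ 29 (mod 419)
29^2 ≡ 29^2 = 841 ≡ 3 (mod 419)
29^4 ≡ 3^2 = 9 (mod 419)
29^8 ≡ 9^2 = 81 (mod 419)
29^15 = 29^8 × 29^4 × 29^2 × 29^1 ≡ 81 × 9 × 3 × 29 (mod 419).
Accumulate the product:
81 × 9 = 729 ≡ 310
310 × 3 = 930 ≡ 92
92 × 29 = 2668 ≡ 154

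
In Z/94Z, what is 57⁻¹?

33

94 = 1*57 + 37
57 = 1*37 + 20
37 = 1*20 + 17
20 = 1*17 + 3
17 = 5*3 + 2
3 = 1*2 + 1
2 = 2*1 + 0
gcd(57, 94) = 1, so the inverse exists.
Bézout: 1 = −20*94 + 33*57.
So 57⁻¹ ≡ 33 (mod 94).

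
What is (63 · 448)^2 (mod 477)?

63 · 448 = 28224 ≡ 81 (mod 477)
(81)^2 ≡ 360 (mod 477)

360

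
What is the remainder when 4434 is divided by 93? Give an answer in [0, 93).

4434 = 47×93 + 63, so 4434 ≡ 63 (mod 93).

63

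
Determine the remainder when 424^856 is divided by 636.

Using repeated squaring:
424^1 ≡ 424 (mod 636)
424^2 ≡ 424^2 = 179776 ≡ 424 (mod 636)
424^4 ≡ 424^2 = 179776 ≡ 424 (mod 636)
424^8 ≡ 424^2 = 179776 ≡ 424 (mod 636)
424^16 ≡ 424^2 = 179776 ≡ 424 (mod 636)
424^32 ≡ 424^2 = 179776 ≡ 424 (mod 636)
424^64 ≡ 424^2 = 179776 ≡ 424 (mod 636)
424^128 ≡ 424^2 = 179776 ≡ 424 (mod 636)
424^256 ≡ 424^2 = 179776 ≡ 424 (mod 636)
424^512 ≡ 424^2 = 179776 ≡ 424 (mod 636)
424^856 = 424^512 * 424^256 * 424^64 * 424^16 * 424^8 ≡ 424 * 424 * 424 * 424 * 424 (mod 636).
Accumulate the product:
424 * 424 = 179776 ≡ 424
424 * 424 = 179776 ≡ 424
424 * 424 = 179776 ≡ 424
424 * 424 = 179776 ≡ 424

424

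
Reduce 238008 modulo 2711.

2151

238008 = 87*2711 + 2151, so 238008 ≡ 2151 (mod 2711).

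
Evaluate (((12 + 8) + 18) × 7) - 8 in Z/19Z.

11

12 + 8 = 20 ≡ 1 (mod 19)
1 + 18 = 19 ≡ 0 (mod 19)
0 × 7 = 0
0 - 8 = -8 ≡ 11 (mod 19)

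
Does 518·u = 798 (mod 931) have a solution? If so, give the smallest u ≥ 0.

95

gcd(518, 931) = 7, and 7 | 798, so solutions exist.
Divide through by 7: 74·u ≡ 114 mod 133.
74⁻¹ ≡ 9 (mod 133).
u ≡ 9·114 ≡ 95 (mod 133).
The smallest non-negative solution is u = 95.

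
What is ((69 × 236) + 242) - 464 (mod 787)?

69 × 236 = 16284 ≡ 544 (mod 787)
544 + 242 = 786
786 - 464 = 322

322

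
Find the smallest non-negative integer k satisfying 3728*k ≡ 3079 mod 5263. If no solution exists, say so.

214

gcd(3728, 5263) = 1, so a unique solution mod 5263 exists.
3728⁻¹ ≡ 24 (mod 5263).
k ≡ 24*3079 ≡ 214 (mod 5263).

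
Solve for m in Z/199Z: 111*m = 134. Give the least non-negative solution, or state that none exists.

gcd(111, 199) = 1, so a unique solution mod 199 exists.
111⁻¹ ≡ 52 (mod 199).
m ≡ 52*134 ≡ 3 (mod 199).

3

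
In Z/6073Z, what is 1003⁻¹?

Apply the Euclidean algorithm and back-substitute:
6073 = 6*1003 + 55
1003 = 18*55 + 13
55 = 4*13 + 3
13 = 4*3 + 1
3 = 3*1 + 0
gcd(1003, 6073) = 1, so the inverse exists.
Bézout: 1 = −310*6073 + 1877*1003.
So 1003⁻¹ ≡ 1877 (mod 6073).

1877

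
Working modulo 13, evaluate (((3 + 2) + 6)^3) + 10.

3 + 2 = 5
5 + 6 = 11
(11)^3 ≡ 5 (mod 13)
5 + 10 = 15 ≡ 2 (mod 13)

2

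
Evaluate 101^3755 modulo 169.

17

Using repeated squaring:
101^1 ≡ 101 (mod 169)
101^2 ≡ 101^2 = 10201 ≡ 61 (mod 169)
101^4 ≡ 61^2 = 3721 ≡ 3 (mod 169)
101^8 ≡ 3^2 = 9 (mod 169)
101^16 ≡ 9^2 = 81 (mod 169)
101^32 ≡ 81^2 = 6561 ≡ 139 (mod 169)
101^64 ≡ 139^2 = 19321 ≡ 55 (mod 169)
101^128 ≡ 55^2 = 3025 ≡ 152 (mod 169)
101^256 ≡ 152^2 = 23104 ≡ 120 (mod 169)
101^512 ≡ 120^2 = 14400 ≡ 35 (mod 169)
101^1024 ≡ 35^2 = 1225 ≡ 42 (mod 169)
101^2048 ≡ 42^2 = 1764 ≡ 74 (mod 169)
101^3755 = 101^2048 · 101^1024 · 101^512 · 101^128 · 101^32 · 101^8 · 101^2 · 101^1 ≡ 74 · 42 · 35 · 152 · 139 · 9 · 61 · 101 (mod 169).
Accumulate the product:
74 · 42 = 3108 ≡ 66
66 · 35 = 2310 ≡ 113
113 · 152 = 17176 ≡ 107
107 · 139 = 14873 ≡ 1
1 · 9 = 9
9 · 61 = 549 ≡ 42
42 · 101 = 4242 ≡ 17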